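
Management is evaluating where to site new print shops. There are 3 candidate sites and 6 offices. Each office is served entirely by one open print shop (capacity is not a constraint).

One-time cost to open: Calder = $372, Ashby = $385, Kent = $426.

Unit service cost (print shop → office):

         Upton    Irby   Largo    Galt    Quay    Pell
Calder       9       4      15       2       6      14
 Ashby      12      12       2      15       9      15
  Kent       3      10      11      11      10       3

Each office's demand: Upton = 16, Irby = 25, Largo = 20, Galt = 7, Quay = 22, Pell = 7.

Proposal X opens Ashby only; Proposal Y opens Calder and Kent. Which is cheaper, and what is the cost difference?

Proposal X: {Ashby}: Upton→Ashby 12·16=192, Irby→Ashby 12·25=300, Largo→Ashby 2·20=40, Galt→Ashby 15·7=105, Quay→Ashby 9·22=198, Pell→Ashby 15·7=105. Service 940; fixed 385; total 1325.
Proposal Y: {Calder, Kent}: Upton→Kent 3·16=48, Irby→Calder 4·25=100, Largo→Kent 11·20=220, Galt→Calder 2·7=14, Quay→Calder 6·22=132, Pell→Kent 3·7=21. Service 535; fixed 798; total 1333.
Difference: |1325 − 1333| = 8.

Proposal X is cheaper by 8.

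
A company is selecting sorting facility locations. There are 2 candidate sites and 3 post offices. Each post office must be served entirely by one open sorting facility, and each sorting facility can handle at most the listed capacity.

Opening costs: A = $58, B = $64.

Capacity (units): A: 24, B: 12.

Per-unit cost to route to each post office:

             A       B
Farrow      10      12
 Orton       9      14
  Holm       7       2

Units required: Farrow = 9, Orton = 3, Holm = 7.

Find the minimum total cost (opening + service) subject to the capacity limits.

Minimum total cost: 224

Open {A}: Farrow→A 10·9=90, Orton→A 9·3=27, Holm→A 7·7=49.
Loads: A carries 19/24. Service 166; fixed 58; total 224.
Next best feasible plan costs 253.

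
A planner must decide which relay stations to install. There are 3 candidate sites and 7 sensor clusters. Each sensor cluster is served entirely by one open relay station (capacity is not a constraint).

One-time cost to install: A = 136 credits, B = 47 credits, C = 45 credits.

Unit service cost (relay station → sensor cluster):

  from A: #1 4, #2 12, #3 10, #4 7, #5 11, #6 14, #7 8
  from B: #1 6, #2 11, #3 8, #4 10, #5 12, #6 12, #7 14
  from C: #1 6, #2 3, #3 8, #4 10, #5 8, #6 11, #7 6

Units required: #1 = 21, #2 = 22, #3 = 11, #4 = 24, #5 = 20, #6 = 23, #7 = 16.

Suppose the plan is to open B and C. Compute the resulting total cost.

Each sensor cluster is assigned to its cheapest site among the open ones.
{B, C}: #1→B 6·21=126, #2→C 3·22=66, #3→B 8·11=88, #4→B 10·24=240, #5→C 8·20=160, #6→C 11·23=253, #7→C 6·16=96. Service 1029; fixed 92; total 1121.

Total cost: 1121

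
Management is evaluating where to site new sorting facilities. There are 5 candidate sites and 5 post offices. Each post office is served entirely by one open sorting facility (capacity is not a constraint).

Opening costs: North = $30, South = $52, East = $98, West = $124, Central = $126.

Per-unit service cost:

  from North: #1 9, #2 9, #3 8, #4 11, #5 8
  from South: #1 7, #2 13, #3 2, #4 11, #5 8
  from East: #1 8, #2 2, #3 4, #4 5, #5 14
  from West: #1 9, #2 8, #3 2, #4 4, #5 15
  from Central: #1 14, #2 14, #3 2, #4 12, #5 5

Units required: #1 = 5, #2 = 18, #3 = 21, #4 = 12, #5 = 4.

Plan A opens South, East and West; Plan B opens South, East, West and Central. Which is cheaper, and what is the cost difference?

Plan A: {South, East, West}: #1→South 7·5=35, #2→East 2·18=36, #3→South 2·21=42, #4→West 4·12=48, #5→South 8·4=32. Service 193; fixed 274; total 467.
Plan B: {South, East, West, Central}: #1→South 7·5=35, #2→East 2·18=36, #3→South 2·21=42, #4→West 4·12=48, #5→Central 5·4=20. Service 181; fixed 400; total 581.
Difference: |467 − 581| = 114.

Plan A is cheaper by 114.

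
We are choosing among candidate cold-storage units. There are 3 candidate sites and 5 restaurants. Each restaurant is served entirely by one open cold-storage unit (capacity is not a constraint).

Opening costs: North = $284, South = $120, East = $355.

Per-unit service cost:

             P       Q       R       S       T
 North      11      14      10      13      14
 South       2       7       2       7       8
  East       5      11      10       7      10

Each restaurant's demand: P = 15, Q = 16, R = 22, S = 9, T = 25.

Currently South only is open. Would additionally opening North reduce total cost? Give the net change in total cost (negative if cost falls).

No — net change +284 (cost rises by 284).

Current service cost with {South}: 449.
Adding North: each restaurant re-picks its cheapest; new service cost 449, saving 0.
Extra fixed cost: 284. Net change = 284 − 0 = 284.
(Totals: 569 → 853.)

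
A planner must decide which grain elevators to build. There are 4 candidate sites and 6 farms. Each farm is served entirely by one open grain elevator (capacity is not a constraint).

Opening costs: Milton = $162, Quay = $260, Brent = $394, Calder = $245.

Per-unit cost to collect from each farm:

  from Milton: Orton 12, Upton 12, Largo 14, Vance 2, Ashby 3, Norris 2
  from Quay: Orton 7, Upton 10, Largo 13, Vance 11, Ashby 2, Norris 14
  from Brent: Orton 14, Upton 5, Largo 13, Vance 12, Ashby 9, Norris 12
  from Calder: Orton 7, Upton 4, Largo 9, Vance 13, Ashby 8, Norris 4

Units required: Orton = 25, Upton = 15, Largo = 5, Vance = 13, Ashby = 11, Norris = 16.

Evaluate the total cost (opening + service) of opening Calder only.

Each farm is assigned to its cheapest site among the open ones.
{Calder}: Orton→Calder 7·25=175, Upton→Calder 4·15=60, Largo→Calder 9·5=45, Vance→Calder 13·13=169, Ashby→Calder 8·11=88, Norris→Calder 4·16=64. Service 601; fixed 245; total 846.

Total cost: 846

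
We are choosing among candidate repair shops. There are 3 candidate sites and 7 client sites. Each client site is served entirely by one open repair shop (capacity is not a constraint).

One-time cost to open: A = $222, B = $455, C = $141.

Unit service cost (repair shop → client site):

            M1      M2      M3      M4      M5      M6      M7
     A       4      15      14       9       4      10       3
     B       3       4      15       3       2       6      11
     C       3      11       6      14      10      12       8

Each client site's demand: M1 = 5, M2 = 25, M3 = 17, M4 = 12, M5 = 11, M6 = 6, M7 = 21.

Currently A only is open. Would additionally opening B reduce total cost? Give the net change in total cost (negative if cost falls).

No — net change +57 (cost rises by 57).

Current service cost with {A}: 908.
Adding B: each client site re-picks its cheapest; new service cost 510, saving 398.
Extra fixed cost: 455. Net change = 455 − 398 = 57.
(Totals: 1130 → 1187.)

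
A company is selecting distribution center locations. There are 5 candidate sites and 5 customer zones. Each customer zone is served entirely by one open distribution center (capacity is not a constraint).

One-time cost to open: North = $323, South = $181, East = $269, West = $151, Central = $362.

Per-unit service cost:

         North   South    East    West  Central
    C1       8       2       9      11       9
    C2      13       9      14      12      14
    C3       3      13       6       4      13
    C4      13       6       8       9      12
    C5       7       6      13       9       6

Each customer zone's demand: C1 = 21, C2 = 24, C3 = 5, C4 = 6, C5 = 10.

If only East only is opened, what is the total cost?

Total cost: 1002

Each customer zone is assigned to its cheapest site among the open ones.
{East}: C1→East 9·21=189, C2→East 14·24=336, C3→East 6·5=30, C4→East 8·6=48, C5→East 13·10=130. Service 733; fixed 269; total 1002.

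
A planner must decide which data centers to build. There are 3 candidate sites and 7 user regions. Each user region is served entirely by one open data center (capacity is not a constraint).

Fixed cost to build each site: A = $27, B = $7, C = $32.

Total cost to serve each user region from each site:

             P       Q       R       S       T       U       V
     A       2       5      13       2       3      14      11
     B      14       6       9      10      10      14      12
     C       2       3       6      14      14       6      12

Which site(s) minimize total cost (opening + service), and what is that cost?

For any fixed open set, each user region goes to its cheapest open site; total = fixed + service.
{A}: P→A 2, Q→A 5, R→A 13, S→A 2, T→A 3, U→A 14, V→A 11. Service 50; fixed 27; total 77.
{A, B}: service 46 + fixed 34 = 80
{B}: service 75 + fixed 7 = 82
{A, B, C}: P→A 2, Q→C 3, R→C 6, S→A 2, T→A 3, U→C 6, V→A 11. Service 33; fixed 66; total 99.
(All 7 nonempty subsets were checked; A only is lowest.)

Open A only; minimum total cost 77.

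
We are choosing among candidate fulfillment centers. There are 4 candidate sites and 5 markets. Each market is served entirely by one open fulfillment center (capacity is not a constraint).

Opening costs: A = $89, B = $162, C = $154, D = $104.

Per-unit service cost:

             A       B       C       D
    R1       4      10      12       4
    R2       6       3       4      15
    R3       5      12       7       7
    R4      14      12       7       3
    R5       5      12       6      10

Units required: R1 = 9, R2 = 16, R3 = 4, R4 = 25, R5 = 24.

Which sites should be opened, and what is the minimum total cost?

Open A and D; minimum total cost 540.

For any fixed open set, each market goes to its cheapest open site; total = fixed + service.
{A, D}: R1→A 4·9=36, R2→A 6·16=96, R3→A 5·4=20, R4→D 3·25=75, R5→A 5·24=120. Service 347; fixed 193; total 540.
{C, D}: R1→D 4·9=36, R2→C 4·16=64, R3→C 7·4=28, R4→D 3·25=75, R5→C 6·24=144. Service 347; fixed 258; total 605.
{A, B, D}: service 299 + fixed 355 = 654
{A, B, C, D}: service 299 + fixed 509 = 808
No other subset beats 540.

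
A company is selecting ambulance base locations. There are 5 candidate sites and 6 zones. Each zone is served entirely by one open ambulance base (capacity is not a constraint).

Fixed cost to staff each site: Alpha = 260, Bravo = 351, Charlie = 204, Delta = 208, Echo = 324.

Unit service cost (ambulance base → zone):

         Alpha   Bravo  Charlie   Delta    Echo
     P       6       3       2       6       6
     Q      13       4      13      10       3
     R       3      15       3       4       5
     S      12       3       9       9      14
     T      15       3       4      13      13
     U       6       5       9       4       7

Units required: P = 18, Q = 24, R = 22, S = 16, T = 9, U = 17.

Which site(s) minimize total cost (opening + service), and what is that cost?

Open Bravo and Charlie; minimum total cost 913.

For any fixed open set, each zone goes to its cheapest open site; total = fixed + service.
{Bravo, Charlie}: P→Charlie 2·18=36, Q→Bravo 4·24=96, R→Charlie 3·22=66, S→Bravo 3·16=48, T→Bravo 3·9=27, U→Bravo 5·17=85. Service 358; fixed 555; total 913.
{Bravo, Delta}: P→Bravo 3·18=54, Q→Bravo 4·24=96, R→Delta 4·22=88, S→Bravo 3·16=48, T→Bravo 3·9=27, U→Delta 4·17=68. Service 381; fixed 559; total 940.
{Charlie}: P→Charlie 2·18=36, Q→Charlie 13·24=312, R→Charlie 3·22=66, S→Charlie 9·16=144, T→Charlie 4·9=36, U→Charlie 9·17=153. Service 747; fixed 204; total 951.
{Alpha, Bravo, Charlie, Delta, Echo}: service 317 + fixed 1347 = 1664
No other subset beats 913.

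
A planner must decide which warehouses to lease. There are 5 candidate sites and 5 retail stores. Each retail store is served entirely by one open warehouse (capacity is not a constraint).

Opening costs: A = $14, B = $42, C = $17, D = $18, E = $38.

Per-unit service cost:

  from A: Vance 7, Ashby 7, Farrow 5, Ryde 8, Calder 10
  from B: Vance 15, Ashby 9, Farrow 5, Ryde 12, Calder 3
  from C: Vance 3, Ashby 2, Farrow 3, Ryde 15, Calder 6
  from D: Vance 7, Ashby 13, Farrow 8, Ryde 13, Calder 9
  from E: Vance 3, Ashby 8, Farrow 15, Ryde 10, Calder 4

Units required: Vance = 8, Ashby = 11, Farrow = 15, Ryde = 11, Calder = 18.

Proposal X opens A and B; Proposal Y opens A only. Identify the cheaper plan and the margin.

Proposal X: {A, B}: Vance→A 7·8=56, Ashby→A 7·11=77, Farrow→A 5·15=75, Ryde→A 8·11=88, Calder→B 3·18=54. Service 350; fixed 56; total 406.
Proposal Y: {A}: Vance→A 7·8=56, Ashby→A 7·11=77, Farrow→A 5·15=75, Ryde→A 8·11=88, Calder→A 10·18=180. Service 476; fixed 14; total 490.
Difference: |406 − 490| = 84.

Proposal X is cheaper by 84.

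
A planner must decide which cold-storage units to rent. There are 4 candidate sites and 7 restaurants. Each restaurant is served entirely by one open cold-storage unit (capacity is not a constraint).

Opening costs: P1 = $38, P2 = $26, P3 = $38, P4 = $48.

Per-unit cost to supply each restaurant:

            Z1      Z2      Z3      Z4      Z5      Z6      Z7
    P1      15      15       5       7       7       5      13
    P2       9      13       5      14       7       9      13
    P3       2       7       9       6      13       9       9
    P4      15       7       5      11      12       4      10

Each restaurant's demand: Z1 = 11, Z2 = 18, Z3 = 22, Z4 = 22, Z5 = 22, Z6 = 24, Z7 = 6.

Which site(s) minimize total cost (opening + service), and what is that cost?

For any fixed open set, each restaurant goes to its cheapest open site; total = fixed + service.
{P1, P3}: Z1→P3 2·11=22, Z2→P3 7·18=126, Z3→P1 5·22=110, Z4→P3 6·22=132, Z5→P1 7·22=154, Z6→P1 5·24=120, Z7→P3 9·6=54. Service 718; fixed 76; total 794.
{P2, P3, P4}: Z1→P3 2·11=22, Z2→P3 7·18=126, Z3→P2 5·22=110, Z4→P3 6·22=132, Z5→P2 7·22=154, Z6→P4 4·24=96, Z7→P3 9·6=54. Service 694; fixed 112; total 806.
{P1, P3, P4}: service 694 + fixed 124 = 818
{P1, P2, P3, P4}: service 694 + fixed 150 = 844
No other subset beats 794.

Open P1 and P3; minimum total cost 794.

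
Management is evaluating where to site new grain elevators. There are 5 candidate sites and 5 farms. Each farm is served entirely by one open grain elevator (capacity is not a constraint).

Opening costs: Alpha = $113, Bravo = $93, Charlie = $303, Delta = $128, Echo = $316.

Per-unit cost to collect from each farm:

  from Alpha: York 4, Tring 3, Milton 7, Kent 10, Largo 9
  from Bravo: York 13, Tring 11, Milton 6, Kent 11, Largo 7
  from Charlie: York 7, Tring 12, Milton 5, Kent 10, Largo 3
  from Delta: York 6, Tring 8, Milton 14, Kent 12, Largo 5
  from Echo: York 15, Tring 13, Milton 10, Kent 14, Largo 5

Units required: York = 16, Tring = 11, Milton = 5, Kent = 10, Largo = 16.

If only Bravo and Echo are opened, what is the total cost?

Total cost: 958

Each farm is assigned to its cheapest site among the open ones.
{Bravo, Echo}: York→Bravo 13·16=208, Tring→Bravo 11·11=121, Milton→Bravo 6·5=30, Kent→Bravo 11·10=110, Largo→Echo 5·16=80. Service 549; fixed 409; total 958.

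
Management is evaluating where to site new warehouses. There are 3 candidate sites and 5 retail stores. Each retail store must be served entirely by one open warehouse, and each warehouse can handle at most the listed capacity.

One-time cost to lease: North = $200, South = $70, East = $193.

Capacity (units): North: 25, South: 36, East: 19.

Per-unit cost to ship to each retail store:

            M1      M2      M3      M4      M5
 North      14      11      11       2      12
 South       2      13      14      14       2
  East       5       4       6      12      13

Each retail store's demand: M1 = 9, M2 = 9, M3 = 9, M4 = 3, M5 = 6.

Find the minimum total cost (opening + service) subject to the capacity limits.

Open {South}: M1→South 2·9=18, M2→South 13·9=117, M3→South 14·9=126, M4→South 14·3=42, M5→South 2·6=12.
Loads: South carries 36/36. Service 315; fixed 70; total 385.
Next best feasible plan costs 425.

Minimum total cost: 385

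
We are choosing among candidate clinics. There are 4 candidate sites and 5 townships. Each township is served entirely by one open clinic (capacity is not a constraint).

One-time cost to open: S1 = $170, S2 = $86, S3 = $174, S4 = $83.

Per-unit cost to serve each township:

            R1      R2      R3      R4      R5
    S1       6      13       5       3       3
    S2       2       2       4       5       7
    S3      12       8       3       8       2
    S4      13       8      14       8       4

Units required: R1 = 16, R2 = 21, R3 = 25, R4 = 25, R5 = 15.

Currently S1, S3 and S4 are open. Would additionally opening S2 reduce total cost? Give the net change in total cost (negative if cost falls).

Current service cost with {S1, S3, S4}: 444.
Adding S2: each township re-picks its cheapest; new service cost 254, saving 190.
Extra fixed cost: 86. Net change = 86 − 190 = -104.
(Totals: 871 → 767.)

Yes — net change −104 (cost falls by 104).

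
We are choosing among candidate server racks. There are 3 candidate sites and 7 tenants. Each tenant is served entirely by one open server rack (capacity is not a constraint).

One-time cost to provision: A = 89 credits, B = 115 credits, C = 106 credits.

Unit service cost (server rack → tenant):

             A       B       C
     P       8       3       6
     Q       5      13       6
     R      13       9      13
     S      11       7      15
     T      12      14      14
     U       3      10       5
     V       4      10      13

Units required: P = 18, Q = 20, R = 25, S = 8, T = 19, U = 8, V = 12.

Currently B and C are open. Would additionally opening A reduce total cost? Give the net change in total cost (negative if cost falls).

Yes — net change −57 (cost falls by 57).

Current service cost with {B, C}: 881.
Adding A: each tenant re-picks its cheapest; new service cost 735, saving 146.
Extra fixed cost: 89. Net change = 89 − 146 = -57.
(Totals: 1102 → 1045.)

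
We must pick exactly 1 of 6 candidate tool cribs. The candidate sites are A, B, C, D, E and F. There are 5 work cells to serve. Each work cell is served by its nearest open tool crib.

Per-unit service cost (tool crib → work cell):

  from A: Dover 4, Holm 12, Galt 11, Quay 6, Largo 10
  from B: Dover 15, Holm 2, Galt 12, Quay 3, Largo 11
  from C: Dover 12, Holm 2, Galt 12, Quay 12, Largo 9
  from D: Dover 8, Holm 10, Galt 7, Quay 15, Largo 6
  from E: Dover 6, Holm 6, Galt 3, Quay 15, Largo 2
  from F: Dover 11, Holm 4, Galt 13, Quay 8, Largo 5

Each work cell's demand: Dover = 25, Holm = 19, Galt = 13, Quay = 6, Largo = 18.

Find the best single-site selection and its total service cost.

Choose E only; total service cost 429.

With exactly 1 open, each work cell uses its cheapest among the chosen.
{E}: Dover→E 6·25=150, Holm→E 6·19=114, Galt→E 3·13=39, Quay→E 15·6=90, Largo→E 2·18=36. Service cost 429.
{F}: service cost 658
{D}: service cost 679
Among all 6 size-1 choices, {E} is lowest.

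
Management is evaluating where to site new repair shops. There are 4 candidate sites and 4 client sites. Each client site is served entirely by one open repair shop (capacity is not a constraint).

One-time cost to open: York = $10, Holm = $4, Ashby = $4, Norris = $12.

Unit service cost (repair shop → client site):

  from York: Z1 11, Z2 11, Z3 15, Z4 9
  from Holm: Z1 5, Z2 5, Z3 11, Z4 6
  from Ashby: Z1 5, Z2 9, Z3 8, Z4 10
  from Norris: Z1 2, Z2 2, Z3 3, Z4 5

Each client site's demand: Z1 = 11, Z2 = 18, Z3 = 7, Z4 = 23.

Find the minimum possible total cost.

For any fixed open set, each client site goes to its cheapest open site; total = fixed + service.
{Norris}: Z1→Norris 2·11=22, Z2→Norris 2·18=36, Z3→Norris 3·7=21, Z4→Norris 5·23=115. Service 194; fixed 12; total 206.
{Holm, Norris}: service 194 + fixed 16 = 210
{Ashby, Norris}: service 194 + fixed 16 = 210
{York, Holm, Ashby, Norris}: service 194 + fixed 30 = 224
No other subset beats 206.

Minimum total cost: 206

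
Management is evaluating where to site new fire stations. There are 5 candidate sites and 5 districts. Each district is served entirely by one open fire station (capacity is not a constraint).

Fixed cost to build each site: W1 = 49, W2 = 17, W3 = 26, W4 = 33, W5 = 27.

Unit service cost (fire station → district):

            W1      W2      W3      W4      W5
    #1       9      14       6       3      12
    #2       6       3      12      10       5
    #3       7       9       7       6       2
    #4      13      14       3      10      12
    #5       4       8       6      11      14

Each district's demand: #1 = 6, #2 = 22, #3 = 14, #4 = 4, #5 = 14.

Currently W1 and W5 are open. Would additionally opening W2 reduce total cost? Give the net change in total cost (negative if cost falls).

Current service cost with {W1, W5}: 296.
Adding W2: each district re-picks its cheapest; new service cost 252, saving 44.
Extra fixed cost: 17. Net change = 17 − 44 = -27.
(Totals: 372 → 345.)

Yes — net change −27 (cost falls by 27).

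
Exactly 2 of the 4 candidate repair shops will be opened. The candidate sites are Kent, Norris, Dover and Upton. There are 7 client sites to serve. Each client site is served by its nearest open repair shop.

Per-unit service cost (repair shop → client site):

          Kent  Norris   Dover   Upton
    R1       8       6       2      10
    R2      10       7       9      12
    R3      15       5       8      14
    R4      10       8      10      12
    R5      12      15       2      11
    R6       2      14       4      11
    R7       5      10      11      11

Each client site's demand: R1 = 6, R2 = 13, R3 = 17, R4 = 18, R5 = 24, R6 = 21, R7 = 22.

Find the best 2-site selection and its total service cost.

Choose Kent and Dover; total service cost 645.

With exactly 2 open, each client site uses its cheapest among the chosen.
{Kent, Dover}: R1→Dover 2·6=12, R2→Dover 9·13=117, R3→Dover 8·17=136, R4→Kent 10·18=180, R5→Dover 2·24=48, R6→Kent 2·21=42, R7→Kent 5·22=110. Service cost 645.
{Norris, Dover}: service cost 684
{Kent, Norris}: service cost 796
Among all 6 size-2 choices, {Kent, Dover} is lowest.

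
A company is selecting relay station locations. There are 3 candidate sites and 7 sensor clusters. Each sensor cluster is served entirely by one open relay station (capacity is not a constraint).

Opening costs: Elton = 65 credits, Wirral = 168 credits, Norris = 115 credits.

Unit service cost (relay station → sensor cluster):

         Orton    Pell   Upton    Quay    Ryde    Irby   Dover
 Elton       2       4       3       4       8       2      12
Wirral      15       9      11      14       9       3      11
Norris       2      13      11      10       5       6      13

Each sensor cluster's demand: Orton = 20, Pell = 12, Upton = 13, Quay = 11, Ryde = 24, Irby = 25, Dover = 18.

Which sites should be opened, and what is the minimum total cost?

For any fixed open set, each sensor cluster goes to its cheapest open site; total = fixed + service.
{Elton}: Orton→Elton 2·20=40, Pell→Elton 4·12=48, Upton→Elton 3·13=39, Quay→Elton 4·11=44, Ryde→Elton 8·24=192, Irby→Elton 2·25=50, Dover→Elton 12·18=216. Service 629; fixed 65; total 694.
{Elton, Norris}: Orton→Elton 2·20=40, Pell→Elton 4·12=48, Upton→Elton 3·13=39, Quay→Elton 4·11=44, Ryde→Norris 5·24=120, Irby→Elton 2·25=50, Dover→Elton 12·18=216. Service 557; fixed 180; total 737.
{Elton, Wirral}: service 611 + fixed 233 = 844
{Elton, Wirral, Norris}: service 539 + fixed 348 = 887
No other subset beats 694.

Open Elton only; minimum total cost 694.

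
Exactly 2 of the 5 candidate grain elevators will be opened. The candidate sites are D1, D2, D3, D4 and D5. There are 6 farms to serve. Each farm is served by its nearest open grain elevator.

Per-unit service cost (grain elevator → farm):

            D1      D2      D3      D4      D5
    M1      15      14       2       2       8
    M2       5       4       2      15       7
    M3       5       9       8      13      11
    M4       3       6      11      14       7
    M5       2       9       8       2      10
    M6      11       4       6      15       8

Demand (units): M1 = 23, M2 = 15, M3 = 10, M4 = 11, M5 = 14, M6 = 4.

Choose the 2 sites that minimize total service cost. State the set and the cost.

Choose D1 and D3; total service cost 211.

With exactly 2 open, each farm uses its cheapest among the chosen.
{D1, D3}: M1→D3 2·23=46, M2→D3 2·15=30, M3→D1 5·10=50, M4→D1 3·11=33, M5→D1 2·14=28, M6→D3 6·4=24. Service cost 211.
{D1, D4}: service cost 276
{D2, D4}: service cost 306
Among all 10 size-2 choices, {D1, D3} is lowest.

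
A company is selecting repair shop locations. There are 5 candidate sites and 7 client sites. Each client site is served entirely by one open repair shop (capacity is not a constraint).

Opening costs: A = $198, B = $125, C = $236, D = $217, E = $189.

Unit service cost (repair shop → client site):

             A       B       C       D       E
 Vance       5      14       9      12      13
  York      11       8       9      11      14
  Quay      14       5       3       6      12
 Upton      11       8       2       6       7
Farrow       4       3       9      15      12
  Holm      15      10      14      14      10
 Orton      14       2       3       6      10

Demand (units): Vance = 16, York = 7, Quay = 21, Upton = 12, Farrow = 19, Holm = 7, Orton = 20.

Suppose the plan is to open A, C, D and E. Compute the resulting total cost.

Each client site is assigned to its cheapest site among the open ones.
{A, C, D, E}: Vance→A 5·16=80, York→C 9·7=63, Quay→C 3·21=63, Upton→C 2·12=24, Farrow→A 4·19=76, Holm→E 10·7=70, Orton→C 3·20=60. Service 436; fixed 840; total 1276.

Total cost: 1276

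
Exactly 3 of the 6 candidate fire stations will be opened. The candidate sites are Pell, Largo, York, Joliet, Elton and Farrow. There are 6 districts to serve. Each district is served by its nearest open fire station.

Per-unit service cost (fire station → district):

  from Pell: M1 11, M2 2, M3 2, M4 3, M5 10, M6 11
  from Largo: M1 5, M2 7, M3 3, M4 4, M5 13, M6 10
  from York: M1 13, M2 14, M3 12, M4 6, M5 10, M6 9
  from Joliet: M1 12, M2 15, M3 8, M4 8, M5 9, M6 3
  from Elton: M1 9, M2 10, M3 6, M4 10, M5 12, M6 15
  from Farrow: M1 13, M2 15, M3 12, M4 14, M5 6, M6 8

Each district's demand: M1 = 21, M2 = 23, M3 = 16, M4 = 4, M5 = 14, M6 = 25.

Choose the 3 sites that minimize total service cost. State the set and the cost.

With exactly 3 open, each district uses its cheapest among the chosen.
{Pell, Largo, Joliet}: M1→Largo 5·21=105, M2→Pell 2·23=46, M3→Pell 2·16=32, M4→Pell 3·4=12, M5→Joliet 9·14=126, M6→Joliet 3·25=75. Service cost 396.
{Pell, Largo, Farrow}: service cost 479
{Pell, Joliet, Elton}: service cost 480
Among all 20 size-3 choices, {Pell, Largo, Joliet} is lowest.

Choose Pell, Largo and Joliet; total service cost 396.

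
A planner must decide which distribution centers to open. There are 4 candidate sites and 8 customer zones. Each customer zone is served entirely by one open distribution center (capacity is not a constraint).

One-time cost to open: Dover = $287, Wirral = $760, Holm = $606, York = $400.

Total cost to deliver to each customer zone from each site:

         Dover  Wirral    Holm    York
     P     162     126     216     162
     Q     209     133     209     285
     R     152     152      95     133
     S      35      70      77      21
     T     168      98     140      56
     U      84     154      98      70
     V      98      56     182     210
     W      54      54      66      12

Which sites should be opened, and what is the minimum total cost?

Open Dover only; minimum total cost 1249.

For any fixed open set, each customer zone goes to its cheapest open site; total = fixed + service.
{Dover}: P→Dover 162, Q→Dover 209, R→Dover 152, S→Dover 35, T→Dover 168, U→Dover 84, V→Dover 98, W→Dover 54. Service 962; fixed 287; total 1249.
{York}: service 949 + fixed 400 = 1349
{Dover, York}: P→Dover 162, Q→Dover 209, R→York 133, S→York 21, T→York 56, U→York 70, V→Dover 98, W→York 12. Service 761; fixed 687; total 1448.
{Dover, Wirral, Holm, York}: service 569 + fixed 2053 = 2622
(All 15 nonempty subsets were checked; Dover only is lowest.)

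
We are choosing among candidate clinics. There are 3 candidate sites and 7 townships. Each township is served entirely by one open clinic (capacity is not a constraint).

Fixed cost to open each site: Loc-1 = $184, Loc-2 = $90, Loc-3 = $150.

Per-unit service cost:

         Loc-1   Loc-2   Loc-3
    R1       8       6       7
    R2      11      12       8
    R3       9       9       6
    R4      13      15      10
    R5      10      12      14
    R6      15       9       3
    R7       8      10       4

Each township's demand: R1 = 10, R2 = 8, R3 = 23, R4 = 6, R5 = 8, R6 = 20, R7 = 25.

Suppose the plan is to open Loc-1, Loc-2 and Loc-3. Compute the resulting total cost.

Each township is assigned to its cheapest site among the open ones.
{Loc-1, Loc-2, Loc-3}: R1→Loc-2 6·10=60, R2→Loc-3 8·8=64, R3→Loc-3 6·23=138, R4→Loc-3 10·6=60, R5→Loc-1 10·8=80, R6→Loc-3 3·20=60, R7→Loc-3 4·25=100. Service 562; fixed 424; total 986.

Total cost: 986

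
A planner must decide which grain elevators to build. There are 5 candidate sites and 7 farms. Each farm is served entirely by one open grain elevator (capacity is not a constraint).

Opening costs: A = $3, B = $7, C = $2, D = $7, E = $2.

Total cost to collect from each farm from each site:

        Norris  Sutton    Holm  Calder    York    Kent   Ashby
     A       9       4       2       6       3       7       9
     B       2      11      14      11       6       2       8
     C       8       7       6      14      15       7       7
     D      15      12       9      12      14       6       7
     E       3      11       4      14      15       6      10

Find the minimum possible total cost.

For any fixed open set, each farm goes to its cheapest open site; total = fixed + service.
{A, B}: Norris→B 2, Sutton→A 4, Holm→A 2, Calder→A 6, York→A 3, Kent→B 2, Ashby→B 8. Service 27; fixed 10; total 37.
{A, B, C}: Norris→B 2, Sutton→A 4, Holm→A 2, Calder→A 6, York→A 3, Kent→B 2, Ashby→C 7. Service 26; fixed 12; total 38.
{A, C, E}: Norris→E 3, Sutton→A 4, Holm→A 2, Calder→A 6, York→A 3, Kent→E 6, Ashby→C 7. Service 31; fixed 7; total 38.
{A, B, C, D, E}: service 26 + fixed 21 = 47
No other subset beats 37.

Minimum total cost: 37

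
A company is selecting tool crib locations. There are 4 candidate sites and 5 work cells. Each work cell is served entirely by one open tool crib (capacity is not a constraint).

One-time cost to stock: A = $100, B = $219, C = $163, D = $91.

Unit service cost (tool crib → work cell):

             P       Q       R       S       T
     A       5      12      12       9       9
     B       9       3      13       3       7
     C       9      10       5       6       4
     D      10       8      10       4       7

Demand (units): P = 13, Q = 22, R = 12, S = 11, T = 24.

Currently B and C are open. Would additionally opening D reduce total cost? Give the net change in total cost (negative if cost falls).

No — net change +91 (cost rises by 91).

Current service cost with {B, C}: 372.
Adding D: each work cell re-picks its cheapest; new service cost 372, saving 0.
Extra fixed cost: 91. Net change = 91 − 0 = 91.
(Totals: 754 → 845.)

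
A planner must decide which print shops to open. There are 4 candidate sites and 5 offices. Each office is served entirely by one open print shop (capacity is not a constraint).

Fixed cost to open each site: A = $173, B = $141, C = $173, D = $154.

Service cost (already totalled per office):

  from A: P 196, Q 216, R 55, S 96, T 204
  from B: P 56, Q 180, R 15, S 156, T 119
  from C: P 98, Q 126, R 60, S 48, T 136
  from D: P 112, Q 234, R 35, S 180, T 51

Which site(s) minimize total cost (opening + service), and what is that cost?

For any fixed open set, each office goes to its cheapest open site; total = fixed + service.
{C}: P→C 98, Q→C 126, R→C 60, S→C 48, T→C 136. Service 468; fixed 173; total 641.
{B}: P→B 56, Q→B 180, R→B 15, S→B 156, T→B 119. Service 526; fixed 141; total 667.
{B, C}: service 364 + fixed 314 = 678
{A, B, C, D}: service 296 + fixed 641 = 937
No other subset beats 641.

Open C only; minimum total cost 641.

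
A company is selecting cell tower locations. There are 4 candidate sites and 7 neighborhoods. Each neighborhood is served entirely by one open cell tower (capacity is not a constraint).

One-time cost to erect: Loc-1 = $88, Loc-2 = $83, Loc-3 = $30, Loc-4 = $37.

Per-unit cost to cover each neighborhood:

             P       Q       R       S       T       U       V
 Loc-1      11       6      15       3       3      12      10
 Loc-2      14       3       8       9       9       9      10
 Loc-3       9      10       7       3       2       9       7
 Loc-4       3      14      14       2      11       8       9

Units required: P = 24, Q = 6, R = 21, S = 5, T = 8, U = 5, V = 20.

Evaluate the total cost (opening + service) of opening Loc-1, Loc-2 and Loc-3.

Each neighborhood is assigned to its cheapest site among the open ones.
{Loc-1, Loc-2, Loc-3}: P→Loc-3 9·24=216, Q→Loc-2 3·6=18, R→Loc-3 7·21=147, S→Loc-1 3·5=15, T→Loc-3 2·8=16, U→Loc-2 9·5=45, V→Loc-3 7·20=140. Service 597; fixed 201; total 798.

Total cost: 798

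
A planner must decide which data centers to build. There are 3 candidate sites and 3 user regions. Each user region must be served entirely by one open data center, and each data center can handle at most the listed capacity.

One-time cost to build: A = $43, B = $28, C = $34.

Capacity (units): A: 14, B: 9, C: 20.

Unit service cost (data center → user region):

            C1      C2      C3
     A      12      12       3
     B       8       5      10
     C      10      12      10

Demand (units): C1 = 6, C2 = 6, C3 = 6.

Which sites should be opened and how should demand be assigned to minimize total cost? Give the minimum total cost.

Open {A, B}: C1→A 12·6=72, C2→B 5·6=30, C3→A 3·6=18.
Loads: A carries 12/14, B carries 6/9. Service 120; fixed 71; total 191.
Next best feasible plan costs 209.

Minimum total cost: 191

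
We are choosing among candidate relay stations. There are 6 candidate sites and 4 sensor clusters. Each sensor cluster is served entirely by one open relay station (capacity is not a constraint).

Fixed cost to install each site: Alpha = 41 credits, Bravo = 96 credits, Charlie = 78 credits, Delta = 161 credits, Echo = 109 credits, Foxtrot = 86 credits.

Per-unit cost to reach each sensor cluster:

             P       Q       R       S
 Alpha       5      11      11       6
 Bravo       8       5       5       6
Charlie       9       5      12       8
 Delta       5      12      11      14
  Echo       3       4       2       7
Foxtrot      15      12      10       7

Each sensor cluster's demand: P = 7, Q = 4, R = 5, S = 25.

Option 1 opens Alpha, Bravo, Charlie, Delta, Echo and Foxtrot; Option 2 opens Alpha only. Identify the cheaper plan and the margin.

Option 1: {Alpha, Bravo, Charlie, Delta, Echo, Foxtrot}: P→Echo 3·7=21, Q→Echo 4·4=16, R→Echo 2·5=10, S→Alpha 6·25=150. Service 197; fixed 571; total 768.
Option 2: {Alpha}: P→Alpha 5·7=35, Q→Alpha 11·4=44, R→Alpha 11·5=55, S→Alpha 6·25=150. Service 284; fixed 41; total 325.
Difference: |768 − 325| = 443.

Option 2 is cheaper by 443.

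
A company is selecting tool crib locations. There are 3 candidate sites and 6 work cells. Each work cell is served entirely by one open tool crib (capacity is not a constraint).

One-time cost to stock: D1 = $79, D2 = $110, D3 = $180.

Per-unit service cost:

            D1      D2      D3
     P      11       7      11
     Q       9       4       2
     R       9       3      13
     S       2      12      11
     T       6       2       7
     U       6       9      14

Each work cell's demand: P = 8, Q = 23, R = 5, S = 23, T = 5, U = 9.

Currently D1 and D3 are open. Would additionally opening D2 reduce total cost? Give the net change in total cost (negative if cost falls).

No — net change +28 (cost rises by 28).

Current service cost with {D1, D3}: 309.
Adding D2: each work cell re-picks its cheapest; new service cost 227, saving 82.
Extra fixed cost: 110. Net change = 110 − 82 = 28.
(Totals: 568 → 596.)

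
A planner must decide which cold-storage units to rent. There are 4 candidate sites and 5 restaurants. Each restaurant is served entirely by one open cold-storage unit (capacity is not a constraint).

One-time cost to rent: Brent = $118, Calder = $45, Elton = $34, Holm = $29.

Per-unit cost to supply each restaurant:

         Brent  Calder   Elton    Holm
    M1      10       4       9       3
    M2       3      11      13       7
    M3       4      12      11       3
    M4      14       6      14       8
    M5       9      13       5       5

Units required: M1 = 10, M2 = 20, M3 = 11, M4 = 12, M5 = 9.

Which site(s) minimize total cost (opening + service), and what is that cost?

For any fixed open set, each restaurant goes to its cheapest open site; total = fixed + service.
{Holm}: M1→Holm 3·10=30, M2→Holm 7·20=140, M3→Holm 3·11=33, M4→Holm 8·12=96, M5→Holm 5·9=45. Service 344; fixed 29; total 373.
{Calder, Holm}: M1→Holm 3·10=30, M2→Holm 7·20=140, M3→Holm 3·11=33, M4→Calder 6·12=72, M5→Holm 5·9=45. Service 320; fixed 74; total 394.
{Elton, Holm}: service 344 + fixed 63 = 407
{Brent, Calder, Elton, Holm}: service 240 + fixed 226 = 466
No other subset beats 373.

Open Holm only; minimum total cost 373.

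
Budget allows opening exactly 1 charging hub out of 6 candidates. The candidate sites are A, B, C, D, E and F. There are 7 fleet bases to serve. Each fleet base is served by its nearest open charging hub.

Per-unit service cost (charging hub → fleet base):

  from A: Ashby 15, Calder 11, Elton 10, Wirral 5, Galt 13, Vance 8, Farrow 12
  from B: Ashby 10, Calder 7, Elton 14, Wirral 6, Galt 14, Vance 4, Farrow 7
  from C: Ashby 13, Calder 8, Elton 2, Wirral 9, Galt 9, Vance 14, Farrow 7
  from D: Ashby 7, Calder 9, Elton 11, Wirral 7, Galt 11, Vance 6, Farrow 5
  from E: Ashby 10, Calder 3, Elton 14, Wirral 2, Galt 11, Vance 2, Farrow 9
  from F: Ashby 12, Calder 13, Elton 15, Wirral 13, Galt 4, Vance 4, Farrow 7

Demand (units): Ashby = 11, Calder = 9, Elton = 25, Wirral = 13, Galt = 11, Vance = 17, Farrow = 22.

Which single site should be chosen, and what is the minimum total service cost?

With exactly 1 open, each fleet base uses its cheapest among the chosen.
{D}: Ashby→D 7·11=77, Calder→D 9·9=81, Elton→D 11·25=275, Wirral→D 7·13=91, Galt→D 11·11=121, Vance→D 6·17=102, Farrow→D 5·22=110. Service cost 857.
{E}: service cost 866
{C}: service cost 873
Among all 6 size-1 choices, {D} is lowest.

Choose D only; total service cost 857.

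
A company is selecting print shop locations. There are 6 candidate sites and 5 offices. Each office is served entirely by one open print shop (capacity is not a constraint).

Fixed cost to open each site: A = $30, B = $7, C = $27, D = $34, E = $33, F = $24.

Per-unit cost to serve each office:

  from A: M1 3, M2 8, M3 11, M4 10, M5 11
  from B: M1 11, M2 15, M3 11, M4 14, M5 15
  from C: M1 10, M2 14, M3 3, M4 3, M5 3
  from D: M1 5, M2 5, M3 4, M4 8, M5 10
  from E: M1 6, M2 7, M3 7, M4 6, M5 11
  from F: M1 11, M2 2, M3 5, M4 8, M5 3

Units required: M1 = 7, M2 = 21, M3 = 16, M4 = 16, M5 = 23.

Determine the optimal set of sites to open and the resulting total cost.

Open A, C and F; minimum total cost 309.

For any fixed open set, each office goes to its cheapest open site; total = fixed + service.
{A, C, F}: M1→A 3·7=21, M2→F 2·21=42, M3→C 3·16=48, M4→C 3·16=48, M5→C 3·23=69. Service 228; fixed 81; total 309.
{A, B, C, F}: service 228 + fixed 88 = 316
{C, D, F}: M1→D 5·7=35, M2→F 2·21=42, M3→C 3·16=48, M4→C 3·16=48, M5→C 3·23=69. Service 242; fixed 85; total 327.
{A, B, C, D, E, F}: service 228 + fixed 155 = 383
No other subset beats 309.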